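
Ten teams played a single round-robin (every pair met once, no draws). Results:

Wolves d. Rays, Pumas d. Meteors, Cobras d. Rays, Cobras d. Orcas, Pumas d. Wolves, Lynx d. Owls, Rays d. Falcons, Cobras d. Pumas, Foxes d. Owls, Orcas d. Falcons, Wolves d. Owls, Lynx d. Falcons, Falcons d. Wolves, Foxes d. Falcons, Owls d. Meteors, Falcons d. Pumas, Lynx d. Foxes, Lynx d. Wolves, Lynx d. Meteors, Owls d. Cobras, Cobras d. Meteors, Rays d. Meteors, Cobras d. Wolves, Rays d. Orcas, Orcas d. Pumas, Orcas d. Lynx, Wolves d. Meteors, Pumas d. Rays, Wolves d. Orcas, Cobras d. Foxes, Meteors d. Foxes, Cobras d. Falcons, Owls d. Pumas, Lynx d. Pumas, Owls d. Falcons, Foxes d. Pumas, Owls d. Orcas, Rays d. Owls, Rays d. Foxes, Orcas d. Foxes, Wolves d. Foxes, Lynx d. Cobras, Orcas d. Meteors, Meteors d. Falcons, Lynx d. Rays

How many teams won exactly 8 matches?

1

Win totals: Owls 5, Wolves 5, Foxes 3, Lynx 8, Rays 5, Falcons 2, Meteors 2, Cobras 7, Pumas 3, Orcas 5.
Exactly 8: Lynx — 1 team.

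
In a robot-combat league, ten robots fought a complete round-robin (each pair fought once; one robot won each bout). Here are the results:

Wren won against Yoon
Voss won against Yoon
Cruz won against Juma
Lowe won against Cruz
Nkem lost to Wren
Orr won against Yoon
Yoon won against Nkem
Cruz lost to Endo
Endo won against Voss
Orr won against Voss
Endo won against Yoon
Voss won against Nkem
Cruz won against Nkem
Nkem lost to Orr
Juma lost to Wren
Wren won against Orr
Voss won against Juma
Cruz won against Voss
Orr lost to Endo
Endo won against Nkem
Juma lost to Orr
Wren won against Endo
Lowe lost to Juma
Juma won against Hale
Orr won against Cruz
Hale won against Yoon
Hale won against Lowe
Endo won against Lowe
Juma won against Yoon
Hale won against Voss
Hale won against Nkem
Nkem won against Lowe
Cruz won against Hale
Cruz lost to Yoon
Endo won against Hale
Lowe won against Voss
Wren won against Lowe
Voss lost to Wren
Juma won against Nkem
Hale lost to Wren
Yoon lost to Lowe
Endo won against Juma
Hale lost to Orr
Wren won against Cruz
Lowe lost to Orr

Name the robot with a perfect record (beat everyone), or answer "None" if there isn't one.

Wren has 9 wins out of 9 opponents — a perfect record.

Wren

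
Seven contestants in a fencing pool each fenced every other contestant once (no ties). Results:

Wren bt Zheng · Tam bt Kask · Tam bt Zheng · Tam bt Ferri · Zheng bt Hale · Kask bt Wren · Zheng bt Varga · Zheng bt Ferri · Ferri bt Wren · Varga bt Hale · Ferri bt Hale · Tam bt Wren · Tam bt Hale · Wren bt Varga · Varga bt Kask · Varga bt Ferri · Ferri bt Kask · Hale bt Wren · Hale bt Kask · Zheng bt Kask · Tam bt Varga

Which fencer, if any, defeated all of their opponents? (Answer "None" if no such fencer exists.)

Tam

Tam has 6 wins out of 6 opponents — a perfect record.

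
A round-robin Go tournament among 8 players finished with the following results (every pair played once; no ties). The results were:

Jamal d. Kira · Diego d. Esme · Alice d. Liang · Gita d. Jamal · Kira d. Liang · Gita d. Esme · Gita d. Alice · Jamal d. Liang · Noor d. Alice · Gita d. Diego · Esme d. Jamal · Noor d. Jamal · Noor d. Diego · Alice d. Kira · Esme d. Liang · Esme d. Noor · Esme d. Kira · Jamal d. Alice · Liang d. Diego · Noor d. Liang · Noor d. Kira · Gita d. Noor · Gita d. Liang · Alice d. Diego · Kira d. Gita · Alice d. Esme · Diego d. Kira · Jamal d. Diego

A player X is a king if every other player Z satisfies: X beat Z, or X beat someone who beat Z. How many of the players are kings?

Alice reaches everyone (king).
Kira reaches everyone (king).
Liang cannot reach Alice, Gita, Noor, Jamal in two steps.
Diego cannot reach Alice in two steps.
Gita reaches everyone (king).
Noor reaches everyone (king).
Jamal cannot reach Noor in two steps.
Esme reaches everyone (king).
Kings: Alice, Kira, Gita, Noor, Esme — 5.

5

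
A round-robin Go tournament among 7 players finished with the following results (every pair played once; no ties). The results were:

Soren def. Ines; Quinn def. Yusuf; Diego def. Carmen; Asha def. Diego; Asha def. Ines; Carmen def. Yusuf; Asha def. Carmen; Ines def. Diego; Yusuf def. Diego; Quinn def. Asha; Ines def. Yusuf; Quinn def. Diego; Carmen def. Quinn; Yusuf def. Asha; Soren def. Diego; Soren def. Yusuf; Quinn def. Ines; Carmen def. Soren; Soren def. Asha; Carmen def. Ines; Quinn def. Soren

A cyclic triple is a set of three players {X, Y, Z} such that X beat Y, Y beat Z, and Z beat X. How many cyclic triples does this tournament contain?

8

Win totals: Carmen 4, Asha 3, Quinn 5, Ines 2, Diego 1, Soren 4, Yusuf 2.
A player with w wins dominates both others in C(w,2) triples; summing gives 6 + 3 + 10 + 1 + 0 + 6 + 1 = 27 transitive triples.
Total triples C(7,3) = 35, so cyclic triples = 35 − 27 = 8.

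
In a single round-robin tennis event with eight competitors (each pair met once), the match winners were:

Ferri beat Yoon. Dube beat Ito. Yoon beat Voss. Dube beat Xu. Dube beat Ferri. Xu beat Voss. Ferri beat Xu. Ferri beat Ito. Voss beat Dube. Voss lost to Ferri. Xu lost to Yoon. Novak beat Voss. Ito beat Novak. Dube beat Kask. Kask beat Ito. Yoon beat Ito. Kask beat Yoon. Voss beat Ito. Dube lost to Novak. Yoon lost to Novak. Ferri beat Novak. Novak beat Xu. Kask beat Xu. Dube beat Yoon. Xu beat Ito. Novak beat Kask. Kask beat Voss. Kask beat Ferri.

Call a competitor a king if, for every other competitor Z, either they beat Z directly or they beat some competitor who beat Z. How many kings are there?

5

Ito cannot reach Ferri in two steps.
Yoon cannot reach Kask, Ferri in two steps.
Xu cannot reach Yoon, Kask, Ferri in two steps.
Voss reaches everyone (king).
Dube reaches everyone (king).
Kask reaches everyone (king).
Ferri reaches everyone (king).
Novak reaches everyone (king).
Kings: Voss, Dube, Kask, Ferri, Novak — 5.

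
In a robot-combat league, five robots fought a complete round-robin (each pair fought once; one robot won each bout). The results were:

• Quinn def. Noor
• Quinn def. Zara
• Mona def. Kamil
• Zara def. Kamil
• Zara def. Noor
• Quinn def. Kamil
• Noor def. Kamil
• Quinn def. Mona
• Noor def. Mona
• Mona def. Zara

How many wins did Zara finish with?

Zara's results: beat Noor, Kamil; lost to Mona, Quinn.
That is 2 wins.

2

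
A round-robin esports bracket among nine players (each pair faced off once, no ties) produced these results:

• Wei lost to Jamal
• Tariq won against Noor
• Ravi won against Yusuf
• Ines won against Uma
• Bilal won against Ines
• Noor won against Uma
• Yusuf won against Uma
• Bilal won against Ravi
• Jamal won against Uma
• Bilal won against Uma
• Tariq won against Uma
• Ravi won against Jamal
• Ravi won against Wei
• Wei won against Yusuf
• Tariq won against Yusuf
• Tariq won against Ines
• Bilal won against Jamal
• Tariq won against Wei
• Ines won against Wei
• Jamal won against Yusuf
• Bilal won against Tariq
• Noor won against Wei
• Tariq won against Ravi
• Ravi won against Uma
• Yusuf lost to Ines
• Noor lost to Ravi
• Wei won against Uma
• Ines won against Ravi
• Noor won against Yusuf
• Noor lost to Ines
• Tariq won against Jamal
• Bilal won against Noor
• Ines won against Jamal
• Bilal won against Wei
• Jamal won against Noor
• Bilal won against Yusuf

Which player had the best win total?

Win totals: Wei 2, Bilal 8, Ines 6, Jamal 4, Tariq 7, Yusuf 1, Noor 3, Uma 0, Ravi 5.
Bilal leads with 8 wins (next highest: 7).

Bilal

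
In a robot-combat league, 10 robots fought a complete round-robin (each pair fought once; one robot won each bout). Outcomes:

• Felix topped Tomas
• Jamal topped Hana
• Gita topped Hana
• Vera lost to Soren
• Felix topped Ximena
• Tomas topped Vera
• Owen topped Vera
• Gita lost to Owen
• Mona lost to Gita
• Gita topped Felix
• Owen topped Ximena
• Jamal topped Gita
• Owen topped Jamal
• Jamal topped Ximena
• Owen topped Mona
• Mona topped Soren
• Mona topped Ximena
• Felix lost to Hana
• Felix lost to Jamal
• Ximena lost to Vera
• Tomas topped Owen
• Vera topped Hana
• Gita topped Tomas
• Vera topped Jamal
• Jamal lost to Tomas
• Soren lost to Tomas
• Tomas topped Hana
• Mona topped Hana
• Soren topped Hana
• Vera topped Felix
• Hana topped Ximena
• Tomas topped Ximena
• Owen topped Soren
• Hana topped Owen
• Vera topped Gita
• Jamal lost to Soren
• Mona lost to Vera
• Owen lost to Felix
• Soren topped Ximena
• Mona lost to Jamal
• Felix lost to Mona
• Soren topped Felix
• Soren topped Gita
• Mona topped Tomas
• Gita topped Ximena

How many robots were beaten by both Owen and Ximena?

Owen beat: Vera, Gita, Soren, Mona, Jamal, Ximena.
Ximena beat: no one.
No one was beaten by both.

0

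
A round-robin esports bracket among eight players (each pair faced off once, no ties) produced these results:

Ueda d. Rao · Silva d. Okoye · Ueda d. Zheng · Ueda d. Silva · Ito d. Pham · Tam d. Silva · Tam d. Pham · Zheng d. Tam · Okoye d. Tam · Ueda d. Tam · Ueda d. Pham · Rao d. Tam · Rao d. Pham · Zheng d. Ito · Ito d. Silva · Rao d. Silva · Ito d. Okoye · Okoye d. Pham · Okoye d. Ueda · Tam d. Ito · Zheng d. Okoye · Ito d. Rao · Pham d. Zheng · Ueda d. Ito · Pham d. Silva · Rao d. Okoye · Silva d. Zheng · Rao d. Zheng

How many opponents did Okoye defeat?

Okoye's results: beat Tam, Ueda, Pham; lost to Rao, Zheng, Ito, Silva.
That is 3 wins.

3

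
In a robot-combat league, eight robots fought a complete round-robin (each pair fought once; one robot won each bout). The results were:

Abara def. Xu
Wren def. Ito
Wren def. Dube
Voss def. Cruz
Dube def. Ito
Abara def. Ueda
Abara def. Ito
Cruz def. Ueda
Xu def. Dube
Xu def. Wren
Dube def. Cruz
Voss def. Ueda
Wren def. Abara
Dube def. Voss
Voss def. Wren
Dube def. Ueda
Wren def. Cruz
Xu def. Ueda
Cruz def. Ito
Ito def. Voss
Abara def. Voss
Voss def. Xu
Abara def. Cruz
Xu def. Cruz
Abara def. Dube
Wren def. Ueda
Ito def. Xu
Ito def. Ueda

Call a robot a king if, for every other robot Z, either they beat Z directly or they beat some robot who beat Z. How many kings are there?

Wren reaches everyone (king).
Cruz cannot reach Wren, Abara, Dube in two steps.
Voss reaches everyone (king).
Xu reaches everyone (king).
Ito cannot reach Abara in two steps.
Abara reaches everyone (king).
Ueda cannot reach Wren, Cruz, Voss, Xu, Ito, Abara, Dube in two steps.
Dube cannot reach Abara in two steps.
Kings: Wren, Voss, Xu, Abara — 4.

4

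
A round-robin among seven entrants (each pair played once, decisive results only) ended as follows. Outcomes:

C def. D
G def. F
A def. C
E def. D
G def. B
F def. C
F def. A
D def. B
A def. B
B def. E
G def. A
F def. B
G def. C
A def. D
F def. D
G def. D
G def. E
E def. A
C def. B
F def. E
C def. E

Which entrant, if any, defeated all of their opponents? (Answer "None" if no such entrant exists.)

G

G has 6 wins out of 6 opponents — a perfect record.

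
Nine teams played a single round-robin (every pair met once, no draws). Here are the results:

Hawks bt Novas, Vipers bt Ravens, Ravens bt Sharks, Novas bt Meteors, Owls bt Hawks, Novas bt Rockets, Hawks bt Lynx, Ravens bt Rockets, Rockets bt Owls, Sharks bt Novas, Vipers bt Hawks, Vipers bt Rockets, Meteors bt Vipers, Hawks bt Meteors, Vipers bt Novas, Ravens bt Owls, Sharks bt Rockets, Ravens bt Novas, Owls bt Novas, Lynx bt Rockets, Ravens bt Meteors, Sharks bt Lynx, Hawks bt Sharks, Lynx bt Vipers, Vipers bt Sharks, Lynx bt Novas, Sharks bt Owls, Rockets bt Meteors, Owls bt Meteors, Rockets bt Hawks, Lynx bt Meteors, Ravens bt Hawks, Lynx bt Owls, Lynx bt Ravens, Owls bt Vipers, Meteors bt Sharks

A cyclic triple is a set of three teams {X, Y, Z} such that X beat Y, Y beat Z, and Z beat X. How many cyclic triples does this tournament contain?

Win totals: Meteors 2, Vipers 5, Lynx 6, Owls 4, Rockets 3, Sharks 4, Ravens 6, Hawks 4, Novas 2.
A team with w wins dominates both others in C(w,2) triples; summing gives 1 + 10 + 15 + 6 + 3 + 6 + 15 + 6 + 1 = 63 transitive triples.
Total triples C(9,3) = 84, so cyclic triples = 84 − 63 = 21.

21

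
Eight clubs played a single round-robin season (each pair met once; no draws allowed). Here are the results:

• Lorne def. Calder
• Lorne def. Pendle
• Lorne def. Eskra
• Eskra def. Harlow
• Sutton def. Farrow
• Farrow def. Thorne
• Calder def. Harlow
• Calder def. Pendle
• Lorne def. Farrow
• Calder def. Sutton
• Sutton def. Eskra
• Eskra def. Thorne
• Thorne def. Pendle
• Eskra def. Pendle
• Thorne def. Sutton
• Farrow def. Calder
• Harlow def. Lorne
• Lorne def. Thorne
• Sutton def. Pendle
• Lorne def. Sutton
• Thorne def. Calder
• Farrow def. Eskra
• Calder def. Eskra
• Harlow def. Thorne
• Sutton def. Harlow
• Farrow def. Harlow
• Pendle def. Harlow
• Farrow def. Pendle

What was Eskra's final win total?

3

Eskra's results: beat Harlow, Thorne, Pendle; lost to Sutton, Calder, Lorne, Farrow.
That is 3 wins.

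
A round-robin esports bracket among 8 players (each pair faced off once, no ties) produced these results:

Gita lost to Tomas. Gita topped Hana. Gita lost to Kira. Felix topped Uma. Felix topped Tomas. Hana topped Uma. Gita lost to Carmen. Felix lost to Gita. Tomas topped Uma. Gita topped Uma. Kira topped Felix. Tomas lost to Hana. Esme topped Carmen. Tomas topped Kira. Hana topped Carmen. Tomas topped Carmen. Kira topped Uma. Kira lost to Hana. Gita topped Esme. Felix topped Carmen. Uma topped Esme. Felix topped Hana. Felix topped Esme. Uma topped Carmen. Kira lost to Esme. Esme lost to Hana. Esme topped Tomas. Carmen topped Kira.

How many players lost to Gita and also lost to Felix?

3

Gita beat: Uma, Hana, Felix, Esme.
Felix beat: Uma, Hana, Tomas, Carmen, Esme.
Both beat: Uma, Hana, Esme — 3.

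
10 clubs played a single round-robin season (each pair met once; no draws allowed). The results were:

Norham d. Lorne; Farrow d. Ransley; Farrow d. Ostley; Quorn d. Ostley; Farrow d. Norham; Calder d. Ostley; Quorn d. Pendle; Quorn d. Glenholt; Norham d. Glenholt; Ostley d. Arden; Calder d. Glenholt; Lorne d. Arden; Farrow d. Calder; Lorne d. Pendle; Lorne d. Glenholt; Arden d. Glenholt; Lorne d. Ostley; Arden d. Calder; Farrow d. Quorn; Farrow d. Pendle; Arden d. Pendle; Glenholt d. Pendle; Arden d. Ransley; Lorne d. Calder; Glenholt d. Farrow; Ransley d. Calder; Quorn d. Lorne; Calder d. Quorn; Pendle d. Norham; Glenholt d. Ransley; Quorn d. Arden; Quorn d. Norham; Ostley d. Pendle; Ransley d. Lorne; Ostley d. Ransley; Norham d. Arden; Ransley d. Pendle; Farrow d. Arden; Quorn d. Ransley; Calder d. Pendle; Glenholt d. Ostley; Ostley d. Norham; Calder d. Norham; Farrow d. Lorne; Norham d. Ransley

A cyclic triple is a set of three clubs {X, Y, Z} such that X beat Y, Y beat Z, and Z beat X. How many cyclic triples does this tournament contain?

24

Win totals: Lorne 5, Glenholt 4, Calder 5, Quorn 7, Norham 4, Pendle 1, Arden 4, Farrow 8, Ransley 3, Ostley 4.
A club with w wins dominates both others in C(w,2) triples; summing gives 10 + 6 + 10 + 21 + 6 + 0 + 6 + 28 + 3 + 6 = 96 transitive triples.
Total triples C(10,3) = 120, so cyclic triples = 120 − 96 = 24.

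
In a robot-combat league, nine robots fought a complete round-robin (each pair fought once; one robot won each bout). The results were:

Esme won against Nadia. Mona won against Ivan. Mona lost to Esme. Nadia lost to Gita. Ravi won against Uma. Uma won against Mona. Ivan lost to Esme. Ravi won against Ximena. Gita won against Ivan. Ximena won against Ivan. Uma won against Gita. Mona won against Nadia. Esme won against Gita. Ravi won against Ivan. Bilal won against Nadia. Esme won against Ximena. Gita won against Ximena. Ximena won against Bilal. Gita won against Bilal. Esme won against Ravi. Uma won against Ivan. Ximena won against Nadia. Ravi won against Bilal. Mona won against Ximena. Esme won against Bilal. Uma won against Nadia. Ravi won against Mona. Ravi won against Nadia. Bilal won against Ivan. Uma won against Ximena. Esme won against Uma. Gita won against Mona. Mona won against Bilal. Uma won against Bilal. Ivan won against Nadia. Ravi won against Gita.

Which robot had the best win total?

Win totals: Ravi 7, Mona 4, Bilal 2, Gita 5, Uma 6, Nadia 0, Esme 8, Ivan 1, Ximena 3.
Esme leads with 8 wins (next highest: 7).

Esme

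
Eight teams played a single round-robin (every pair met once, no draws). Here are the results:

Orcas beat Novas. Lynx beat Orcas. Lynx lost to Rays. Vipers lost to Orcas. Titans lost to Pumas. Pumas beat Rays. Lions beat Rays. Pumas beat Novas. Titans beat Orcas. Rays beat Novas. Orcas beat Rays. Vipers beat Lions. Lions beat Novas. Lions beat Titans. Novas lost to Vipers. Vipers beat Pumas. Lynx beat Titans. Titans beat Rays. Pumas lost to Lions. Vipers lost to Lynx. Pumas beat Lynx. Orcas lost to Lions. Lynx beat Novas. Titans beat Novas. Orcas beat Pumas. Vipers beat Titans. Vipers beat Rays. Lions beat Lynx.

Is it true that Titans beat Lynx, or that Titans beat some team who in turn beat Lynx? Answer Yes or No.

Yes

Titans did not beat Lynx directly.
Titans beat Rays, Novas, Orcas. Of those, Rays beat Lynx.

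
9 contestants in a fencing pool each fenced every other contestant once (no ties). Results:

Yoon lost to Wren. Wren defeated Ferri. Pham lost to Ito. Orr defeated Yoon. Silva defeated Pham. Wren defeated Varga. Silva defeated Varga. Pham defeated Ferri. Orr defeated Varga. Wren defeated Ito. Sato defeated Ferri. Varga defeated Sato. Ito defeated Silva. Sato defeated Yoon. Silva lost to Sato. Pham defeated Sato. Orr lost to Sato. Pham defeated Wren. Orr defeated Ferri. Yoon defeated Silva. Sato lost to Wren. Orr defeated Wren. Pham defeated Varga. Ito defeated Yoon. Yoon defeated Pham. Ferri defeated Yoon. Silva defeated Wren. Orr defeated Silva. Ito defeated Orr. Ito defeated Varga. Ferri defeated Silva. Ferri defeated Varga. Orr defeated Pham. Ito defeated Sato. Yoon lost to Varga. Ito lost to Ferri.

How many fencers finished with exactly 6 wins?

Win totals: Wren 5, Orr 6, Silva 3, Pham 4, Yoon 2, Ferri 4, Varga 2, Ito 6, Sato 4.
Exactly 6: Orr, Ito — 2 fencers.

2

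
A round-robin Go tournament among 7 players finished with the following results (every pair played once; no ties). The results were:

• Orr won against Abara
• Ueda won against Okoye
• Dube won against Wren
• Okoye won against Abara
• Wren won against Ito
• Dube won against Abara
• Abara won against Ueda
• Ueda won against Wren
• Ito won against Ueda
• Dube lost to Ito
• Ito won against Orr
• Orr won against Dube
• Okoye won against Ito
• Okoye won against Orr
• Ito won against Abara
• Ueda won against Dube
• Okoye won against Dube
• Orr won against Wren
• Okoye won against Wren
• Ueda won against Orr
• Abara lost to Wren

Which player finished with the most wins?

Win totals: Ito 4, Ueda 4, Abara 1, Dube 2, Wren 2, Okoye 5, Orr 3.
Okoye leads with 5 wins (next highest: 4).

Okoye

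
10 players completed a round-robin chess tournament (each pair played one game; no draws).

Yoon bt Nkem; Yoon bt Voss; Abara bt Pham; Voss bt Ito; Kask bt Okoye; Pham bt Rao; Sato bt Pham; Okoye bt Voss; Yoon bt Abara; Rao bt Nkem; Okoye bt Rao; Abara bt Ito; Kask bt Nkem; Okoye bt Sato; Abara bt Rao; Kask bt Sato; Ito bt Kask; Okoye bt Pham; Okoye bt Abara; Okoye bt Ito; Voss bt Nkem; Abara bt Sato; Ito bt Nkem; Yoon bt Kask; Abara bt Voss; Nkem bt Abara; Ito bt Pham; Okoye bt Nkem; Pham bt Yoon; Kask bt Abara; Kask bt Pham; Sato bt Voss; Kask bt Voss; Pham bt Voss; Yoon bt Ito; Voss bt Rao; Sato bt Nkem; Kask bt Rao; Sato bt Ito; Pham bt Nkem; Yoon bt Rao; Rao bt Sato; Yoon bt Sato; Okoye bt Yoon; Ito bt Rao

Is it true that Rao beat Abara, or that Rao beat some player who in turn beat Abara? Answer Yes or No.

Yes

Rao did not beat Abara directly.
Rao beat Nkem, Sato. Of those, Nkem beat Abara.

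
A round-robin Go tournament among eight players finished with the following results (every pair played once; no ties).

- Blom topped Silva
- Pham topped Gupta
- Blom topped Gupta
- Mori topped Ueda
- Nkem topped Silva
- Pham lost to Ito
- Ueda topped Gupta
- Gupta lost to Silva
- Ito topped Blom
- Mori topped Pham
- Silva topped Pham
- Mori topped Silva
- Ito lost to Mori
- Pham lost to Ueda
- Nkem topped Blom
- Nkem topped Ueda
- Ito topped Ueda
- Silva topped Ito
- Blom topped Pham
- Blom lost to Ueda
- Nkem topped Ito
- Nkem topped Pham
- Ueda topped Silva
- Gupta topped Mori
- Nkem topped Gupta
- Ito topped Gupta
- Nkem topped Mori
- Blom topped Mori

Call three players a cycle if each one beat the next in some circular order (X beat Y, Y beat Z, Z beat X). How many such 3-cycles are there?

8

Win totals: Ito 4, Blom 4, Silva 3, Nkem 7, Gupta 1, Mori 4, Pham 1, Ueda 4.
A player with w wins dominates both others in C(w,2) triples; summing gives 6 + 6 + 3 + 21 + 0 + 6 + 0 + 6 = 48 transitive triples.
Total triples C(8,3) = 56, so cyclic triples = 56 − 48 = 8.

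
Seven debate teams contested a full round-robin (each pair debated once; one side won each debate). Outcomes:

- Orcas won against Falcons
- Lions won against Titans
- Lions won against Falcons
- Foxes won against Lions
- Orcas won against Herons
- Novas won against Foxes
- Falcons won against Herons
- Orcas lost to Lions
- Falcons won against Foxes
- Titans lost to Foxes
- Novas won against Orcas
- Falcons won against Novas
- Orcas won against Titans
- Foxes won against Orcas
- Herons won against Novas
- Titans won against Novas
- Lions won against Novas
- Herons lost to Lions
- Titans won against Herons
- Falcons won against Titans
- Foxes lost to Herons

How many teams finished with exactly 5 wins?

1

Win totals: Falcons 4, Lions 5, Novas 2, Titans 2, Foxes 3, Herons 2, Orcas 3.
Exactly 5: Lions — 1 team.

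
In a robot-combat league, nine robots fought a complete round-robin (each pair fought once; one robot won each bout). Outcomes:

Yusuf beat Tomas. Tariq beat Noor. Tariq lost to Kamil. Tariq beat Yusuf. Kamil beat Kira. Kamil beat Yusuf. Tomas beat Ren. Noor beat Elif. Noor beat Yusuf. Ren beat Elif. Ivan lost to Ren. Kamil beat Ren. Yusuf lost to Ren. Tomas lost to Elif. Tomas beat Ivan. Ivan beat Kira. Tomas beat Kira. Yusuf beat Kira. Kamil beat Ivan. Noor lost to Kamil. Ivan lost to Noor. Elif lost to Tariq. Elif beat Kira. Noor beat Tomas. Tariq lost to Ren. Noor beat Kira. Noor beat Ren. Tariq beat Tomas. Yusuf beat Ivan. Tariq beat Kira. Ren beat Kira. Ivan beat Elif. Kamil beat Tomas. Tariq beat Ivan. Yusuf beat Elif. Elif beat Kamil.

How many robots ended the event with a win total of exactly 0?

Win totals: Kamil 7, Yusuf 4, Tariq 6, Ren 5, Tomas 3, Ivan 2, Elif 3, Kira 0, Noor 6.
Exactly 0: Kira — 1 robot.

1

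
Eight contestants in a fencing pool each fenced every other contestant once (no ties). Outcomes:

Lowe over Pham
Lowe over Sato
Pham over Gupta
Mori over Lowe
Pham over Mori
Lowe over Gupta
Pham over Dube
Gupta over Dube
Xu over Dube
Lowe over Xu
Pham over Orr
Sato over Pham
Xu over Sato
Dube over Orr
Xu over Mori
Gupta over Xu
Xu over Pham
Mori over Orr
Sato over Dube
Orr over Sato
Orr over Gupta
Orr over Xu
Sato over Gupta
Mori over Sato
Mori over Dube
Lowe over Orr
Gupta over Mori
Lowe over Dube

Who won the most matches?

Lowe

Win totals: Gupta 3, Mori 4, Sato 3, Lowe 6, Dube 1, Orr 3, Pham 4, Xu 4.
Lowe leads with 6 wins (next highest: 4).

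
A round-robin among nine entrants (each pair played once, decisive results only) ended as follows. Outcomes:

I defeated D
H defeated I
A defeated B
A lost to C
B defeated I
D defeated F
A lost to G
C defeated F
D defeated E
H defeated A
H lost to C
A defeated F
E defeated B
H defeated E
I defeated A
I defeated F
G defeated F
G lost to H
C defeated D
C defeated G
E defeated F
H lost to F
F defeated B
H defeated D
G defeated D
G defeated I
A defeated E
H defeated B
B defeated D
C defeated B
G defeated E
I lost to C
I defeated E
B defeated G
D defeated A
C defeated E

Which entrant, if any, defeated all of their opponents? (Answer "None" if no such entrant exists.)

C has 8 wins out of 8 opponents — a perfect record.

C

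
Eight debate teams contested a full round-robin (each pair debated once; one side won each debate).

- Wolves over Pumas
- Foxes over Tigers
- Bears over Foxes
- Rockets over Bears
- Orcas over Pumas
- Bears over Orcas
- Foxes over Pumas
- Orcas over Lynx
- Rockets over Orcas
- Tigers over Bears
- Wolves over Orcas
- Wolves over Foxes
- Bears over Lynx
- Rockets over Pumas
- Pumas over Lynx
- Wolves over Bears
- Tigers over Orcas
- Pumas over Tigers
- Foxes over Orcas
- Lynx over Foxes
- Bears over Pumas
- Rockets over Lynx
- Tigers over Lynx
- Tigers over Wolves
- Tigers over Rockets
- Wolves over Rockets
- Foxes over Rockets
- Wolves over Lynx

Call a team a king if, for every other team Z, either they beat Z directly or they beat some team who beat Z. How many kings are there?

Rockets cannot reach Wolves in two steps.
Orcas cannot reach Rockets, Bears, Wolves in two steps.
Lynx cannot reach Bears, Wolves in two steps.
Pumas reaches everyone (king).
Tigers reaches everyone (king).
Bears cannot reach Wolves in two steps.
Wolves reaches everyone (king).
Foxes reaches everyone (king).
Kings: Pumas, Tigers, Wolves, Foxes — 4.

4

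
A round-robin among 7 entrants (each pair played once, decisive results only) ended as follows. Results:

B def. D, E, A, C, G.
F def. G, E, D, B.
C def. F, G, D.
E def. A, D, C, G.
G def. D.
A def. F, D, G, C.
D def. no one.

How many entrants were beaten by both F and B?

F beat: B, D, E, G.
B beat: A, C, D, E, G.
Both beat: D, E, G — 3.

3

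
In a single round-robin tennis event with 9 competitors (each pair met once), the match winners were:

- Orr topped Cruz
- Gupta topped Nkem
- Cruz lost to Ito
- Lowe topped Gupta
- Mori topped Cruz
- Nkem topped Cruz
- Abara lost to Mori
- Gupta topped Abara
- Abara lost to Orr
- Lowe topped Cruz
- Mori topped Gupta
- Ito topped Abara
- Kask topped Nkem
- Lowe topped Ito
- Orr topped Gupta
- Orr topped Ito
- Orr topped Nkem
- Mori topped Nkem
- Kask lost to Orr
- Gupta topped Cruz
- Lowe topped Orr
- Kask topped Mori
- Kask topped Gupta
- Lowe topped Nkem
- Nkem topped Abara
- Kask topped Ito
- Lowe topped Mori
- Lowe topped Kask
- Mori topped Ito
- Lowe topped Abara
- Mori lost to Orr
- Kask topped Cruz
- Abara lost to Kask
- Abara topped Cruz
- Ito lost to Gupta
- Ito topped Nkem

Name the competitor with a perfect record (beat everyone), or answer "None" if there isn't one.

Lowe has 8 wins out of 8 opponents — a perfect record.

Lowe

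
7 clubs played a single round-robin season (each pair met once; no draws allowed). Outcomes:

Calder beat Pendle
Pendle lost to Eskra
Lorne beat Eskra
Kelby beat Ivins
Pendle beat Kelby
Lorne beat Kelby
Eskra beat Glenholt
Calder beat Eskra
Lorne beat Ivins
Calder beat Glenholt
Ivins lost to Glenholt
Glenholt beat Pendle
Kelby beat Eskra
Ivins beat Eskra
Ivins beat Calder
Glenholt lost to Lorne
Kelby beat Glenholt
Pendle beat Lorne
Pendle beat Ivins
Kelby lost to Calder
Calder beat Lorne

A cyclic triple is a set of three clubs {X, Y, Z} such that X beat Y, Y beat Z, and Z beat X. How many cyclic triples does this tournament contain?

10

Win totals: Eskra 2, Calder 5, Ivins 2, Kelby 3, Glenholt 2, Lorne 4, Pendle 3.
A club with w wins dominates both others in C(w,2) triples; summing gives 1 + 10 + 1 + 3 + 1 + 6 + 3 = 25 transitive triples.
Total triples C(7,3) = 35, so cyclic triples = 35 − 25 = 10.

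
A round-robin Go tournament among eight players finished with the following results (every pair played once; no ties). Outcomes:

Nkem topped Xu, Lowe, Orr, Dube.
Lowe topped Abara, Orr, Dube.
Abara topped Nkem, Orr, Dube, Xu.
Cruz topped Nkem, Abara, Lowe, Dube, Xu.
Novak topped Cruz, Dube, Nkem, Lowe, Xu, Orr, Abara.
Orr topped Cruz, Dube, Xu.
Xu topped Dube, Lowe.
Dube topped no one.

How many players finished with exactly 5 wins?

Win totals: Xu 2, Nkem 4, Cruz 5, Orr 3, Lowe 3, Novak 7, Dube 0, Abara 4.
Exactly 5: Cruz — 1 player.

1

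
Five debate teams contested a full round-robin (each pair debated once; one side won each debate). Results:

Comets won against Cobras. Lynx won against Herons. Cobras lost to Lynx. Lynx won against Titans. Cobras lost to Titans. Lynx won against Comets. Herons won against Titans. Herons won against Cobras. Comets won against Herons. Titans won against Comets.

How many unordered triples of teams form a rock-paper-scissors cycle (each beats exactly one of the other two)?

1

Win totals: Cobras 0, Comets 2, Herons 2, Lynx 4, Titans 2.
A team with w wins dominates both others in C(w,2) triples; summing gives 0 + 1 + 1 + 6 + 1 = 9 transitive triples.
Total triples C(5,3) = 10, so cyclic triples = 10 − 9 = 1.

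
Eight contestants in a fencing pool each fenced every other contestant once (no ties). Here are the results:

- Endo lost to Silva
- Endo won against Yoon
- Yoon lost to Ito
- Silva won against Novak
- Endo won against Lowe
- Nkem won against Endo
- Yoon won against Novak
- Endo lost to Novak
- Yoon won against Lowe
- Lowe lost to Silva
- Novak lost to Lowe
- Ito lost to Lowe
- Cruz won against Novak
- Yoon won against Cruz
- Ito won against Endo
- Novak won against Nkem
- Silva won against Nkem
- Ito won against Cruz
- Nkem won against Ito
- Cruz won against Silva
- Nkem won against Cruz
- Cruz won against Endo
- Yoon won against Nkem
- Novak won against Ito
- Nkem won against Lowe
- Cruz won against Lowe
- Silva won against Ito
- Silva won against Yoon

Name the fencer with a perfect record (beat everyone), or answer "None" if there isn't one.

None

Highest win total is Silva with 6 (out of 7 possible).
Silva lost to Cruz, so no fencer went undefeated.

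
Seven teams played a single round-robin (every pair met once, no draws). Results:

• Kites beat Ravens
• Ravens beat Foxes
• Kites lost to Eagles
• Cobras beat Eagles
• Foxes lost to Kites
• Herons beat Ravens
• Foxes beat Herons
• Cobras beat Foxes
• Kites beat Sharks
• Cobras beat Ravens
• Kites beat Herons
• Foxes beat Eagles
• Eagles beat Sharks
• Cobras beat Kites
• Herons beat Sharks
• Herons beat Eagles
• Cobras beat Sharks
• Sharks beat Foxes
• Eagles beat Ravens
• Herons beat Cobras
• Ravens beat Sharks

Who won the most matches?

Win totals: Foxes 2, Sharks 1, Ravens 2, Kites 4, Herons 4, Cobras 5, Eagles 3.
Cobras leads with 5 wins (next highest: 4).

Cobras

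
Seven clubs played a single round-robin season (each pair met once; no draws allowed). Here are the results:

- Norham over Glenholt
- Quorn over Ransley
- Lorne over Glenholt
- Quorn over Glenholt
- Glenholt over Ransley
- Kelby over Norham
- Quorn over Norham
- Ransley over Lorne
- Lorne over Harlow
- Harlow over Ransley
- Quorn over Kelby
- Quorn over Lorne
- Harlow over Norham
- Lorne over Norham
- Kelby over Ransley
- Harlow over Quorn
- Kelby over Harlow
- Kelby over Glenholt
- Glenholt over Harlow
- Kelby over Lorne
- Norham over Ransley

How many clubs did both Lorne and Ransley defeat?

Lorne beat: Norham, Harlow, Glenholt.
Ransley beat: Lorne.
No one was beaten by both.

0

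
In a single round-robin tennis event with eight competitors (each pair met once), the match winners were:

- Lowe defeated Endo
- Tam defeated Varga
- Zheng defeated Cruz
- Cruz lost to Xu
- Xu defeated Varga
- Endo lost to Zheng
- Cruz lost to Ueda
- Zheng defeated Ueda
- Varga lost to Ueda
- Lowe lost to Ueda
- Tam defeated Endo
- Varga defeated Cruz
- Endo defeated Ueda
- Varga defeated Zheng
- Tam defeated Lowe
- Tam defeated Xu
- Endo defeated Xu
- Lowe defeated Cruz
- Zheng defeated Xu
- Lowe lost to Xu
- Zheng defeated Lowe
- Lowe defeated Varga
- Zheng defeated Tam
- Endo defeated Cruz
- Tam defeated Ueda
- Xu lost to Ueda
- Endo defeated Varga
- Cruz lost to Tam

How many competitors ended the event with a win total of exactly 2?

Win totals: Tam 6, Varga 2, Zheng 6, Lowe 3, Xu 3, Endo 4, Cruz 0, Ueda 4.
Exactly 2: Varga — 1 competitor.

1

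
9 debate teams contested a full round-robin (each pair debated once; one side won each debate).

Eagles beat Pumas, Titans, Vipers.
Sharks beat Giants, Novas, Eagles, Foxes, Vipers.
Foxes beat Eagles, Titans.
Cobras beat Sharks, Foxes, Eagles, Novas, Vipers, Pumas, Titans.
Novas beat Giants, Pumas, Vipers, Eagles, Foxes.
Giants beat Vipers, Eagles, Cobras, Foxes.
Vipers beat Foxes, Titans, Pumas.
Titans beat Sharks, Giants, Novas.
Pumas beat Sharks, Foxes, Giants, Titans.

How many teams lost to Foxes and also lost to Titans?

0

Foxes beat: Eagles, Titans.
Titans beat: Novas, Giants, Sharks.
No one was beaten by both.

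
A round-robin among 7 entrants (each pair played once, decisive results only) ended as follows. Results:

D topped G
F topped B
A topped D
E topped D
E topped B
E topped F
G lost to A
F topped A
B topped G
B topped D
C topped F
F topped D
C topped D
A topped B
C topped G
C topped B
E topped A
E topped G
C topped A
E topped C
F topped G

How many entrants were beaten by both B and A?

B beat: D, G.
A beat: B, D, G.
Both beat: D, G — 2.

2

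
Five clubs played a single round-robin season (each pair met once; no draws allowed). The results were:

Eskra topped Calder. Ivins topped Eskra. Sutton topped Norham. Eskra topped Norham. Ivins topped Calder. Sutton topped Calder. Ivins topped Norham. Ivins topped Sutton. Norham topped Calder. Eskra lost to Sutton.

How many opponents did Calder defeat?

Calder's results: beat no one; lost to Eskra, Ivins, Norham, Sutton.
That is 0 wins.

0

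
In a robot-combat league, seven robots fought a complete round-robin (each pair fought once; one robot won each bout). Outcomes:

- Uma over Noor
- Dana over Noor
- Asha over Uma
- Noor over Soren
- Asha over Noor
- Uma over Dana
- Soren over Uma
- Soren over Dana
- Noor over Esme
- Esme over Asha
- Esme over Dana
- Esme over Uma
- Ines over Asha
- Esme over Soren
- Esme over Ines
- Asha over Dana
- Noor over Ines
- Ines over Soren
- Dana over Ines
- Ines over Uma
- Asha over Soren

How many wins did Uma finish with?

2

Uma's results: beat Noor, Dana; lost to Esme, Soren, Ines, Asha.
That is 2 wins.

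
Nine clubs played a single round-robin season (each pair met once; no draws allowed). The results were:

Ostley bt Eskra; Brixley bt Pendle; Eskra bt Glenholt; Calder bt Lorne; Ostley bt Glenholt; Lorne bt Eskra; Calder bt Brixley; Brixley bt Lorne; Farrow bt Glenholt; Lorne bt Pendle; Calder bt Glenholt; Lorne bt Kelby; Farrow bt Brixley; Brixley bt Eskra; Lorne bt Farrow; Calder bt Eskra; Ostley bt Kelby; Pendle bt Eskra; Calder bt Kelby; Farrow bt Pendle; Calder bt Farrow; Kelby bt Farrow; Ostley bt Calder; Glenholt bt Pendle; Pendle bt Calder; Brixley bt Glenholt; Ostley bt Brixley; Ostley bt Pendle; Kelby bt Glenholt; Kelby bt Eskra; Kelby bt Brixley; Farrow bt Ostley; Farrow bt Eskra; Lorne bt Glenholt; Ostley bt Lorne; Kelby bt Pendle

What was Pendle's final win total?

Pendle's results: beat Calder, Eskra; lost to Ostley, Brixley, Kelby, Lorne, Glenholt, Farrow.
That is 2 wins.

2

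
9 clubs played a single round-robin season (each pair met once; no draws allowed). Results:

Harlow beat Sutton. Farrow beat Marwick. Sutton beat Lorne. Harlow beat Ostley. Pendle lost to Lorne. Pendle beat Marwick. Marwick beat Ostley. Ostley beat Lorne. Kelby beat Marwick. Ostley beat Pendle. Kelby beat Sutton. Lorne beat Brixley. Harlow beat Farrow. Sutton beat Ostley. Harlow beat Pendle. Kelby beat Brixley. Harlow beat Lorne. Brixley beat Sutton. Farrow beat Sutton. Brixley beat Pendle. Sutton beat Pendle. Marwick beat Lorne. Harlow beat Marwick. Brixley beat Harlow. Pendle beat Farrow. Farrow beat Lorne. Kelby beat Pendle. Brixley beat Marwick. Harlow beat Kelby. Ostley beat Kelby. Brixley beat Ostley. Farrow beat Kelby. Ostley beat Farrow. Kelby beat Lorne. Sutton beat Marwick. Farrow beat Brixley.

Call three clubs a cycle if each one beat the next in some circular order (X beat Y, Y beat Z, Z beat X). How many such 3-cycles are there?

18

Win totals: Ostley 4, Sutton 4, Lorne 2, Kelby 5, Pendle 2, Harlow 7, Farrow 5, Brixley 5, Marwick 2.
A club with w wins dominates both others in C(w,2) triples; summing gives 6 + 6 + 1 + 10 + 1 + 21 + 10 + 10 + 1 = 66 transitive triples.
Total triples C(9,3) = 84, so cyclic triples = 84 − 66 = 18.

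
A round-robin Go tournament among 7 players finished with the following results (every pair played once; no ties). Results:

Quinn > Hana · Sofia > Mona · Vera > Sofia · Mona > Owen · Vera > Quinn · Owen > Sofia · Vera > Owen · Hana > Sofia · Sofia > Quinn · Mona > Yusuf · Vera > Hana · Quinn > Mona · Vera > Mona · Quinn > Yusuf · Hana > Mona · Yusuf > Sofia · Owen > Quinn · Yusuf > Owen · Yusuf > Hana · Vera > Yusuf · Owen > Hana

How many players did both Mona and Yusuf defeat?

Mona beat: Yusuf, Owen.
Yusuf beat: Sofia, Owen, Hana.
Both beat: Owen — 1.

1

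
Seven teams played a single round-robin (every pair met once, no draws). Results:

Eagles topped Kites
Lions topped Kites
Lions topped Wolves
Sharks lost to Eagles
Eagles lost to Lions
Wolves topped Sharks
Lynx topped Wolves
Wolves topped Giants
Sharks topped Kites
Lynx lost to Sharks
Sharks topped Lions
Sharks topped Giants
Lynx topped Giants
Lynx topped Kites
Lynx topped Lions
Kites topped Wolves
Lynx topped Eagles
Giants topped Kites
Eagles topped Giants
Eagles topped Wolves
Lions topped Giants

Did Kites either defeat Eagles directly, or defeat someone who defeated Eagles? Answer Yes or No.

Kites did not beat Eagles directly.
Kites beat Wolves, but each of them lost to Eagles. No two-step path.

No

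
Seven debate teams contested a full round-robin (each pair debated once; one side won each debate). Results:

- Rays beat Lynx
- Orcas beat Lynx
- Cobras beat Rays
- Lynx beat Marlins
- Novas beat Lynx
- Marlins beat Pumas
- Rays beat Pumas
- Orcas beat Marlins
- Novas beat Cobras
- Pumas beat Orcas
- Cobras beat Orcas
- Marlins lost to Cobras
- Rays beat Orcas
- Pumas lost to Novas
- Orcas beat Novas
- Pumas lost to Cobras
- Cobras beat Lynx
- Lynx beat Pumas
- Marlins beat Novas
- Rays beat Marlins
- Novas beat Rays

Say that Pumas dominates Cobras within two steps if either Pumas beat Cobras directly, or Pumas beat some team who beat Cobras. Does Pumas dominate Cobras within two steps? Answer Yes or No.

No

Pumas did not beat Cobras directly.
Pumas beat Orcas, but each of them lost to Cobras. No two-step path.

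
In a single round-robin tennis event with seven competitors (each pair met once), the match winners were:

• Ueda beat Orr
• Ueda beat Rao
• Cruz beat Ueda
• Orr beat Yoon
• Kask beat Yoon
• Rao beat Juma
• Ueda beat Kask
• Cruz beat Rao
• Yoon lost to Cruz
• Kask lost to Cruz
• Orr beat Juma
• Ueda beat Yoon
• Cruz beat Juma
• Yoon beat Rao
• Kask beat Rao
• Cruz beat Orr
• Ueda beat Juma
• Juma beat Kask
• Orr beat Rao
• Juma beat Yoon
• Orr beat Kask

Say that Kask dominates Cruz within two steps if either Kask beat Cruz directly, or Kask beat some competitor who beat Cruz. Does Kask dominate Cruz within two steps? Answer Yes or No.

No

Kask did not beat Cruz directly.
Kask beat Rao, Yoon, but each of them lost to Cruz. No two-step path.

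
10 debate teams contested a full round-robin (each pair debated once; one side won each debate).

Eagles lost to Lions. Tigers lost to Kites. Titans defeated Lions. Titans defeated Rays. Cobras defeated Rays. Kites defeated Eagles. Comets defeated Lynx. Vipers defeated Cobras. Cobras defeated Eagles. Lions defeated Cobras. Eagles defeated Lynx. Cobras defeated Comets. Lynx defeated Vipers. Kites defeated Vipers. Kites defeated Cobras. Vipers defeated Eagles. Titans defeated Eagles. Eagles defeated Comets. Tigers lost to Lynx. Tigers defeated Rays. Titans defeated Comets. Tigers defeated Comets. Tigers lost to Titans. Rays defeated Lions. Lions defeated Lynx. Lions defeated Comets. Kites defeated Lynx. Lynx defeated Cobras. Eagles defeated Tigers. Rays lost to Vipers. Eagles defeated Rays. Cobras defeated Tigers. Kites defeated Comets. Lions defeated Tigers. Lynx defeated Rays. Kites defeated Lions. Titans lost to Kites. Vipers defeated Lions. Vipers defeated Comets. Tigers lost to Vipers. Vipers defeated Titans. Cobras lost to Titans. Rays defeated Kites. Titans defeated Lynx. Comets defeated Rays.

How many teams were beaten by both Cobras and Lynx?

Cobras beat: Eagles, Rays, Comets, Tigers.
Lynx beat: Rays, Vipers, Cobras, Tigers.
Both beat: Rays, Tigers — 2.

2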